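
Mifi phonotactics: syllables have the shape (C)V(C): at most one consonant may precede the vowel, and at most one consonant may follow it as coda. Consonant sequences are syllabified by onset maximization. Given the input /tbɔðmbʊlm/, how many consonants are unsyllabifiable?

3

Syllabifying with onset maximization leaves /t/, /m/, /m/ stranded (at most one coda consonant is licensed; onsets are limited to one consonant).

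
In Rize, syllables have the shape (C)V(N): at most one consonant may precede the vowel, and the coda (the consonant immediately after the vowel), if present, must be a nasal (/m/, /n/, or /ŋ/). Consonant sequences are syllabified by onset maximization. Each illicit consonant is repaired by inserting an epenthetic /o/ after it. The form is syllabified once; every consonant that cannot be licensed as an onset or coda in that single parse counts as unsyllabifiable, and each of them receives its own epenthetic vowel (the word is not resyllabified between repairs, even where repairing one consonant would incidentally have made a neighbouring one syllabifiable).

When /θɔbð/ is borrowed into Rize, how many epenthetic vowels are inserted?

The unsyllabifiable consonants are /b/, /ð/; each receives one epenthetic vowel.

2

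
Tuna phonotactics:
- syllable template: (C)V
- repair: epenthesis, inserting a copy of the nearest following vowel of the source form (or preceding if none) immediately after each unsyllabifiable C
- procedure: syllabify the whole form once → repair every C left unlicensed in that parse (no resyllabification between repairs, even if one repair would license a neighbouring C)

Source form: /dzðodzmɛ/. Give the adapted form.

dozoðodɛzɛmɛ

Syllabifying with onset maximization leaves /d/, /z/, /d/, /z/ stranded (no codas are permitted; onsets are limited to one consonant).
Inserting the epenthetic vowel yields /d/ → /do/, /z/ → /zo/, /d/ → /dɛ/, /z/ → /zɛ/.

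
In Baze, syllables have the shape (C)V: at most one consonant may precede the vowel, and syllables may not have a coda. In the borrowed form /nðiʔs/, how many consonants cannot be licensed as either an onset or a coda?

3

The consonants /n/, /ʔ/, /s/ cannot be parsed into a legal (C)V syllable (no codas are permitted; onsets are limited to one consonant).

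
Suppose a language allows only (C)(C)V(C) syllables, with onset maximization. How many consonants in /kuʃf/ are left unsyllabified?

Syllabifying with onset maximization leaves /f/ stranded (at most one coda consonant is licensed; onsets may contain at most 2 consonants).

1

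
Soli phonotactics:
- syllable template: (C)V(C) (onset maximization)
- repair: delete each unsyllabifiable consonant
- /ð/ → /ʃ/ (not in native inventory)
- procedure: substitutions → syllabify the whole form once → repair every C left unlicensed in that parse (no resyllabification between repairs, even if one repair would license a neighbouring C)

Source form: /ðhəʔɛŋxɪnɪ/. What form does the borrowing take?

həʔɛŋxɪnɪ

Substitution: /ð/ → /ʃ/, giving /ʃhəʔɛŋxɪnɪ/.
Under (C)V(C), the unsyllabifiable consonants are /ʃ/ (at most one coda consonant is licensed; onsets are limited to one consonant).
Deleting the stranded consonants removes /ʃ/.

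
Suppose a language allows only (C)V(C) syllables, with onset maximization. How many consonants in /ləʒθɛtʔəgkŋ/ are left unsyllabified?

2

The consonants /k/, /ŋ/ cannot be parsed into a legal (C)V(C) syllable (at most one coda consonant is licensed; onsets are limited to one consonant).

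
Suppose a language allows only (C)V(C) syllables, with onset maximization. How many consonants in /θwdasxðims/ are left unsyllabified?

4

Syllabifying with onset maximization leaves /θ/, /w/, /x/, /s/ stranded (at most one coda consonant is licensed; onsets are limited to one consonant).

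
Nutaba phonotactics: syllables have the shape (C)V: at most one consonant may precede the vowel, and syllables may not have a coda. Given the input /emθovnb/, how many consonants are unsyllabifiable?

4

Under (C)V, the unsyllabifiable consonants are /m/, /v/, /n/, /b/ (no codas are permitted; onsets are limited to one consonant).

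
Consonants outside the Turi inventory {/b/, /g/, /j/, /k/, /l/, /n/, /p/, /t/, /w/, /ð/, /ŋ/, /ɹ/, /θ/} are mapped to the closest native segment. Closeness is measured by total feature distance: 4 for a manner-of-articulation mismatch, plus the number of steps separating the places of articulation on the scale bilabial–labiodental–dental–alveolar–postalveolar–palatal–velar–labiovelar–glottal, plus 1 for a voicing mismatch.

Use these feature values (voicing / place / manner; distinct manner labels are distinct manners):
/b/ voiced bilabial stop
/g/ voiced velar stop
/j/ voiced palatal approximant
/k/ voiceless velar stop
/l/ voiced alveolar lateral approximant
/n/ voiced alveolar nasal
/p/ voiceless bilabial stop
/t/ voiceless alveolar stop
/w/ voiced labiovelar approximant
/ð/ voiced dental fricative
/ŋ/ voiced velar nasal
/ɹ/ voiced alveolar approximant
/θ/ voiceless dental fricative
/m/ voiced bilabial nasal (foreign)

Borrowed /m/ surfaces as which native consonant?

n

/n/ is closest: same manner (nasal), place distance 3 (bilabial→alveolar), same voicing; total 3. Next closest is /b/ at distance 4.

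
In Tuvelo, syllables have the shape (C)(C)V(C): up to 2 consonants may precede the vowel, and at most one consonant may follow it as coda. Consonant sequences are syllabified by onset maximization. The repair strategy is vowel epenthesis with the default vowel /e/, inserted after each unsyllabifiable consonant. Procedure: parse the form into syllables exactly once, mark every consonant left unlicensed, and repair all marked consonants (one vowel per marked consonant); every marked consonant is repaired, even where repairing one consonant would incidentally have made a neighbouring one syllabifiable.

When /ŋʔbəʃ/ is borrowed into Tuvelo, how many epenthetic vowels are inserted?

1

The unsyllabifiable consonants are /ŋ/; each receives one epenthetic vowel.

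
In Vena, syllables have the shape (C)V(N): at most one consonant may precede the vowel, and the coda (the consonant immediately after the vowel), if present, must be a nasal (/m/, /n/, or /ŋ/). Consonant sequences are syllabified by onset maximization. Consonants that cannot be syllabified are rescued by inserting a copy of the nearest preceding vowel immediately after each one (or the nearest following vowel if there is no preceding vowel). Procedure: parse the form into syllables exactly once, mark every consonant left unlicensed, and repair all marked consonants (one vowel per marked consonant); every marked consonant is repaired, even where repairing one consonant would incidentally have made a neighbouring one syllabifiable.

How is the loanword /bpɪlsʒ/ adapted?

Syllabifying with onset maximization leaves /b/, /l/, /s/, /ʒ/ stranded (only a nasal (/m/, /n/, or /ŋ/) is licensed in coda position; onsets are limited to one consonant).
Epenthesis after each stranded consonant: /b/ → /bɪ/, /l/ → /lɪ/, /s/ → /sɪ/, /ʒ/ → /ʒɪ/.

bɪpɪlɪsɪʒɪ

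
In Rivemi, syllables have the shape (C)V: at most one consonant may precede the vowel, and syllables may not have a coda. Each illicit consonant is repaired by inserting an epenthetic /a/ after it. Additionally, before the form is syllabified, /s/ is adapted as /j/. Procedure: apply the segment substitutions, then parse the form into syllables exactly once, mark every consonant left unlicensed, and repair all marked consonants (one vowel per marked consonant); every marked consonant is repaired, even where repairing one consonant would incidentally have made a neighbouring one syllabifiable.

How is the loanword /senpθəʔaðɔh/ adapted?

Substitution: /s/ → /j/, giving /jenpθəʔaðɔh/.
Under (C)V, the unsyllabifiable consonants are /n/, /p/, /h/ (no codas are permitted; onsets are limited to one consonant).
Inserting the epenthetic vowel yields /n/ → /na/, /p/ → /pa/, /h/ → /ha/.

jenapaθəʔaðɔha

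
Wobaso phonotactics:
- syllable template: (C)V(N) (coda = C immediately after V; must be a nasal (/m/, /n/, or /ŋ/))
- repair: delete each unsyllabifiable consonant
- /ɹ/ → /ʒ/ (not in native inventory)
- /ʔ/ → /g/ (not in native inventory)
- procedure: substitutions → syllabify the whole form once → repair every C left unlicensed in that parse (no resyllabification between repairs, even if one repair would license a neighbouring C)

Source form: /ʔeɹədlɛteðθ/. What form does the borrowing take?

Substitution: /ʔ/ → /g/, /ɹ/ → /ʒ/, giving /geʒədlɛteðθ/.
Syllabifying with onset maximization leaves /d/, /ð/, /θ/ stranded (only a nasal (/m/, /n/, or /ŋ/) is licensed in coda position; onsets are limited to one consonant).
Deleting the stranded consonants removes /d/, /ð/, /θ/.

geʒəlɛte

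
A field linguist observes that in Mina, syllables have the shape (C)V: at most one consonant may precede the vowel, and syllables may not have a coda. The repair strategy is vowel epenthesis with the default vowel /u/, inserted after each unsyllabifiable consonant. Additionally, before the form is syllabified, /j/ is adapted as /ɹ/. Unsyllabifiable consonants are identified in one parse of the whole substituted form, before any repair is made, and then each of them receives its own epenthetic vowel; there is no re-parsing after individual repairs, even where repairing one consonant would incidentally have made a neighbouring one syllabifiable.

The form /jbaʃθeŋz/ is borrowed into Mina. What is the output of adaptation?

ɹubaʃuθeŋuzu

Substitution: /j/ → /ɹ/, giving /ɹbaʃθeŋz/.
The consonants /ɹ/, /ʃ/, /ŋ/, /z/ cannot be parsed into a legal (C)V syllable (no codas are permitted; onsets are limited to one consonant).
Each unlicensed consonant becomes the onset of a new syllable: /ɹ/ → /ɹu/, /ʃ/ → /ʃu/, /ŋ/ → /ŋu/, /z/ → /zu/.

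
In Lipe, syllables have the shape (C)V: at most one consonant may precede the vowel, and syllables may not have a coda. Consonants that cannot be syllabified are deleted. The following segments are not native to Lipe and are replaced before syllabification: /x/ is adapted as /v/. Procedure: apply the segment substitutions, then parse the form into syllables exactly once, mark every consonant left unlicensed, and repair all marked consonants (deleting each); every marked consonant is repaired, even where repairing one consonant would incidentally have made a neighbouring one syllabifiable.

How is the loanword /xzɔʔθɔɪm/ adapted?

Substitution: /x/ → /v/, giving /vzɔʔθɔɪm/.
Under (C)V, the unsyllabifiable consonants are /v/, /ʔ/, /m/ (no codas are permitted; onsets are limited to one consonant).
Deletion applies to /v/, /ʔ/, /m/.

zɔθɔɪ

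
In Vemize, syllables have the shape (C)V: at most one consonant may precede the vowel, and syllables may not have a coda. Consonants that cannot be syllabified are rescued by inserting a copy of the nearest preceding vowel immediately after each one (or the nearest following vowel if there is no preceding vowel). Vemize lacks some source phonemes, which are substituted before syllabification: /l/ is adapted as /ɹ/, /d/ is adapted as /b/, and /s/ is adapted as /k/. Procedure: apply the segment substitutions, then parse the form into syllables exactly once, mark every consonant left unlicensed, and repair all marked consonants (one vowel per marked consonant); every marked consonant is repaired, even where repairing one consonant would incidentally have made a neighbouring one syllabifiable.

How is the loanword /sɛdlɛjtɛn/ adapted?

kɛbɛɹɛjɛtɛnɛ

Substitution: /s/ → /k/, /d/ → /b/, /l/ → /ɹ/, giving /kɛbɹɛjtɛn/.
Syllabifying with onset maximization leaves /b/, /j/, /n/ stranded (no codas are permitted; onsets are limited to one consonant).
Epenthesis after each stranded consonant: /b/ → /bɛ/, /j/ → /jɛ/, /n/ → /nɛ/.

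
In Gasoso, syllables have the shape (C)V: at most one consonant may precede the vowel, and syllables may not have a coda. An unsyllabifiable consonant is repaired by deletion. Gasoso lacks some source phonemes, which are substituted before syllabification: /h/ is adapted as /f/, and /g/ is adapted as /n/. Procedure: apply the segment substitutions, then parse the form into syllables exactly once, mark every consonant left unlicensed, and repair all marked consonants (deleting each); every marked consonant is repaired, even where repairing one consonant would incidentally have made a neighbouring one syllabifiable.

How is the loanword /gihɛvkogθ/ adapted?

Substitution: /g/ → /n/, /h/ → /f/, giving /nifɛvkonθ/.
The consonants /v/, /n/, /θ/ cannot be parsed into a legal (C)V syllable (no codas are permitted; onsets are limited to one consonant).
Deletion applies to /v/, /n/, /θ/.

nifɛko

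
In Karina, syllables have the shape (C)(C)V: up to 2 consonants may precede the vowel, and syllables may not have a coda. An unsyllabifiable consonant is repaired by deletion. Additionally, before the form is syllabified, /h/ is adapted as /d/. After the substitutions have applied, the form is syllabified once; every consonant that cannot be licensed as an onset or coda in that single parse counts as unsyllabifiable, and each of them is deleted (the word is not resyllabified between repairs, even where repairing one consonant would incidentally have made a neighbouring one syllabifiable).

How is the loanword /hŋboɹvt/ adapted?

ŋbo

Substitution: /h/ → /d/, giving /dŋboɹvt/.
Syllabifying with onset maximization leaves /d/, /ɹ/, /v/, /t/ stranded (no codas are permitted; onsets may contain at most 2 consonants).
Deleting the stranded consonants removes /d/, /ɹ/, /v/, /t/.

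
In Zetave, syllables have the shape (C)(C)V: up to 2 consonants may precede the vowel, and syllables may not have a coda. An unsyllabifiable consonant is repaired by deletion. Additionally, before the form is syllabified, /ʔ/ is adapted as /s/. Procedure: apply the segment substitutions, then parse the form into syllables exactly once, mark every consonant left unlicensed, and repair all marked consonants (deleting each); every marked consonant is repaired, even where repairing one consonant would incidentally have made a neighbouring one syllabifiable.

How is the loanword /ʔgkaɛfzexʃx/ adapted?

gkaɛfze

Substitution: /ʔ/ → /s/, giving /sgkaɛfzexʃx/.
Syllabifying with onset maximization leaves /s/, /x/, /ʃ/, /x/ stranded (no codas are permitted; onsets may contain at most 2 consonants).
Each unlicensed consonant is deleted: /s/, /x/, /ʃ/, /x/.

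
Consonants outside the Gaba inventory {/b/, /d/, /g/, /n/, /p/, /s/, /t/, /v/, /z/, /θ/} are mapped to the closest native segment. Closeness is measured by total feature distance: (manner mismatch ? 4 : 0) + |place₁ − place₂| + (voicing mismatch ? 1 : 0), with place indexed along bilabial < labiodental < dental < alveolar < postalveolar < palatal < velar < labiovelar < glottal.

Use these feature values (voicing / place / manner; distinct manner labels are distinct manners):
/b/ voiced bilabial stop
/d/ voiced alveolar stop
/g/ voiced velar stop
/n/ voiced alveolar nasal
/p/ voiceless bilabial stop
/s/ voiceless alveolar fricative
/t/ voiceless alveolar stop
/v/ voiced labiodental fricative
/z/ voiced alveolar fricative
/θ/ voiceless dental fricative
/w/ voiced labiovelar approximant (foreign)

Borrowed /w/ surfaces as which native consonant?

g

/g/ is closest: manner differs (approximant→stop, +4), place distance 1 (labiovelar→velar), same voicing; total 5. Next closest is /d/ at distance 8.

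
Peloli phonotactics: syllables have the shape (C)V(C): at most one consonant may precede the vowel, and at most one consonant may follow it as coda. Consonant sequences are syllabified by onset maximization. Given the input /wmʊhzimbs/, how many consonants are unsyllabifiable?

Syllabifying with onset maximization leaves /w/, /b/, /s/ stranded (at most one coda consonant is licensed; onsets are limited to one consonant).

3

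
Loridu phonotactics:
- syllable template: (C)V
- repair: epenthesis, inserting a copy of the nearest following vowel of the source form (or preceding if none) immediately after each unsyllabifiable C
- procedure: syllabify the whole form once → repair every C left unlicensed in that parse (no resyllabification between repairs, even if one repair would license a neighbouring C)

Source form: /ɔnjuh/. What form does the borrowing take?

ɔnujuhu

Under (C)V, the unsyllabifiable consonants are /n/, /h/ (no codas are permitted; onsets are limited to one consonant).
Each unlicensed consonant becomes the onset of a new syllable: /n/ → /nu/, /h/ → /hu/.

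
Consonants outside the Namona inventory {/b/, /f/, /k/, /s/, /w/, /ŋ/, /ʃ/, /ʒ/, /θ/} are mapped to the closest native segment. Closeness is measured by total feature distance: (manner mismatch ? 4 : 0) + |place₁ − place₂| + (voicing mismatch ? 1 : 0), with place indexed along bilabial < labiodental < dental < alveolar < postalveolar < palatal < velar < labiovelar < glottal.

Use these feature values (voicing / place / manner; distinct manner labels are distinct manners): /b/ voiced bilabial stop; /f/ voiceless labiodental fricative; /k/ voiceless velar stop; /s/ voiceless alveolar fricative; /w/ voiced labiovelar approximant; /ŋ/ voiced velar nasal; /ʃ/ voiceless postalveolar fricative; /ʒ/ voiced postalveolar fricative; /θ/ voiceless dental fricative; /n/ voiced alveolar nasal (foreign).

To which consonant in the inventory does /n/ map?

ŋ

/ŋ/ is closest: same manner (nasal), place distance 3 (alveolar→velar), same voicing; total 3. Next closest is /s/ at distance 5.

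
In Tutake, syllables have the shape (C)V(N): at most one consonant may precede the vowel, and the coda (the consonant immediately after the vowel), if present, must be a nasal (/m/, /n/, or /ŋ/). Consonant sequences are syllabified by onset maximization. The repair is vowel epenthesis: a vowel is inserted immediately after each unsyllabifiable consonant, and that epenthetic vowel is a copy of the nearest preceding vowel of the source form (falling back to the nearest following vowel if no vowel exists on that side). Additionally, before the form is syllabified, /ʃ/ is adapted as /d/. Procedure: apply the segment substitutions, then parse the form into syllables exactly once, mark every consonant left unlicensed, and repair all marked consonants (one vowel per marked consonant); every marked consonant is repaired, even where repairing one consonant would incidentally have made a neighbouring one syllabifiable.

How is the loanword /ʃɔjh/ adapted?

dɔjɔhɔ

Substitution: /ʃ/ → /d/, giving /dɔjh/.
The consonants /j/, /h/ cannot be parsed into a legal (C)V(N) syllable (only a nasal (/m/, /n/, or /ŋ/) is licensed in coda position; onsets are limited to one consonant).
Inserting the epenthetic vowel yields /j/ → /jɔ/, /h/ → /hɔ/.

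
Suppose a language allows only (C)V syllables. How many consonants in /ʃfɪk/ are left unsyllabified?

Under (C)V, the unsyllabifiable consonants are /ʃ/, /k/ (no codas are permitted; onsets are limited to one consonant).

2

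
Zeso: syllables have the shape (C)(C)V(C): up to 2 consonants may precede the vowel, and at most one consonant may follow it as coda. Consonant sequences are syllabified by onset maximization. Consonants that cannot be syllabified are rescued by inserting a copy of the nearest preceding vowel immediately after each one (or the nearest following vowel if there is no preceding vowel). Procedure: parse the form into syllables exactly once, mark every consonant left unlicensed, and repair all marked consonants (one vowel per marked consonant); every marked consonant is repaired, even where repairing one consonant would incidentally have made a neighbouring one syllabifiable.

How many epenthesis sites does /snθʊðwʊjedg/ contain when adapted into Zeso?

2

The unsyllabifiable consonants are /s/, /g/; each receives one epenthetic vowel.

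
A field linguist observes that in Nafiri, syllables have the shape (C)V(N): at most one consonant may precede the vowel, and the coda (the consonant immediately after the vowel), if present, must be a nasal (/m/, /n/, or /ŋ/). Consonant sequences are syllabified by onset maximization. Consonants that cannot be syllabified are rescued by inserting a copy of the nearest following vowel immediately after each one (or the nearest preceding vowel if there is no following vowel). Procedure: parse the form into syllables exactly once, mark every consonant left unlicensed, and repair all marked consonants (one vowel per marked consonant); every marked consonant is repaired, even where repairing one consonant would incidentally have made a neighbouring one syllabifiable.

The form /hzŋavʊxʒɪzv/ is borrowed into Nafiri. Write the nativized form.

hazaŋavʊxɪʒɪzɪvɪ

Under (C)V(N), the unsyllabifiable consonants are /h/, /z/, /x/, /z/, /v/ (only a nasal (/m/, /n/, or /ŋ/) is licensed in coda position; onsets are limited to one consonant).
Each unlicensed consonant becomes the onset of a new syllable: /h/ → /ha/, /z/ → /za/, /x/ → /xɪ/, /z/ → /zɪ/, /v/ → /vɪ/.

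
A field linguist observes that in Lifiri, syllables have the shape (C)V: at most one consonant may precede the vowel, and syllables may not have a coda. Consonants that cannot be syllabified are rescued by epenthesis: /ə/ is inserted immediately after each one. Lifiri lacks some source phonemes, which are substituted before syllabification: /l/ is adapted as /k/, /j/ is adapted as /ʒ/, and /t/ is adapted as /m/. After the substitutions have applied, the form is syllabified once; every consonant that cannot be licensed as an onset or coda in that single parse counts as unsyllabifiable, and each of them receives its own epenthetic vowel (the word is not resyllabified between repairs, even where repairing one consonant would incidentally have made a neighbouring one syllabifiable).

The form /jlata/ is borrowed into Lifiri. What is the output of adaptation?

Substitution: /j/ → /ʒ/, /l/ → /k/, /t/ → /m/, giving /ʒkama/.
Syllabifying with onset maximization leaves /ʒ/ stranded (no codas are permitted; onsets are limited to one consonant).
Inserting the epenthetic vowel yields /ʒ/ → /ʒə/.

ʒəkama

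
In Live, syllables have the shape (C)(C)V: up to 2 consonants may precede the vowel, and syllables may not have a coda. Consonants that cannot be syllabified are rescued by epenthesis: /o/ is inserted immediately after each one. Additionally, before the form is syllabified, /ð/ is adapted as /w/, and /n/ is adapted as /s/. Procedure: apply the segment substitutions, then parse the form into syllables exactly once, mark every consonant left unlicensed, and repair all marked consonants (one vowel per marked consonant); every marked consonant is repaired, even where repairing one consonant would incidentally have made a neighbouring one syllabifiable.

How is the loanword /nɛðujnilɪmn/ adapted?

Substitution: /n/ → /s/, /ð/ → /w/, giving /sɛwujsilɪms/.
Under (C)(C)V, the unsyllabifiable consonants are /m/, /s/ (no codas are permitted; onsets may contain at most 2 consonants).
Epenthesis after each stranded consonant: /m/ → /mo/, /s/ → /so/.

sɛwujsilɪmoso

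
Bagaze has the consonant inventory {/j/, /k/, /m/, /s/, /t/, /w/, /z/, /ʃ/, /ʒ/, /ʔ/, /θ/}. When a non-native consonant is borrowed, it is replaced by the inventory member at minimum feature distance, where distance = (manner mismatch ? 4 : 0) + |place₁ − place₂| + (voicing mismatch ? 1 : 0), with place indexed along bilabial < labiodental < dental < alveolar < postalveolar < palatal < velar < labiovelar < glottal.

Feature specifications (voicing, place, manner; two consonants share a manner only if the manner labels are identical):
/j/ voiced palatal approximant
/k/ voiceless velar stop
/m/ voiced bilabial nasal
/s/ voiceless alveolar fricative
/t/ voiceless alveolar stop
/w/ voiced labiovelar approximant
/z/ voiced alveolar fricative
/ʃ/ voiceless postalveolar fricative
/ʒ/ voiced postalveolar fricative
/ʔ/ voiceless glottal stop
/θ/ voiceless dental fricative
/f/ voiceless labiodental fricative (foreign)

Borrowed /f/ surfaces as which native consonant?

θ

/θ/ is closest: same manner (fricative), place distance 1 (labiodental→dental), same voicing; total 1. Next closest is /s/ at distance 2.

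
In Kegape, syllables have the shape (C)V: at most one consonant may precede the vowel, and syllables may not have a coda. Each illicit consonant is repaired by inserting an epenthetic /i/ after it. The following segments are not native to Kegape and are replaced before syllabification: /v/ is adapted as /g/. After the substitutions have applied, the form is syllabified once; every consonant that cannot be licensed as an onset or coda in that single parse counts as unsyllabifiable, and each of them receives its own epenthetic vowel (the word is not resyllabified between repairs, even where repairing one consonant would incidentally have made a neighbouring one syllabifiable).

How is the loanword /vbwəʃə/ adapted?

gibiwəʃə

Substitution: /v/ → /g/, giving /gbwəʃə/.
The consonants /g/, /b/ cannot be parsed into a legal (C)V syllable (no codas are permitted; onsets are limited to one consonant).
Epenthesis after each stranded consonant: /g/ → /gi/, /b/ → /bi/.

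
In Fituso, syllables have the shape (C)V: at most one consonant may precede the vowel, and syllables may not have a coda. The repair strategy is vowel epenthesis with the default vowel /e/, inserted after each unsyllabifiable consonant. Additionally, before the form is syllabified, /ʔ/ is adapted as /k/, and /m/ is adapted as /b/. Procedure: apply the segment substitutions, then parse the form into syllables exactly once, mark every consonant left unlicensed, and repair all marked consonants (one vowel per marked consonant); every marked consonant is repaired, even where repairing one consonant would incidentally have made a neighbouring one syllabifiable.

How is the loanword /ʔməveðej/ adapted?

Substitution: /ʔ/ → /k/, /m/ → /b/, giving /kbəveðej/.
Under (C)V, the unsyllabifiable consonants are /k/, /j/ (no codas are permitted; onsets are limited to one consonant).
Each unlicensed consonant becomes the onset of a new syllable: /k/ → /ke/, /j/ → /je/.

kebəveðeje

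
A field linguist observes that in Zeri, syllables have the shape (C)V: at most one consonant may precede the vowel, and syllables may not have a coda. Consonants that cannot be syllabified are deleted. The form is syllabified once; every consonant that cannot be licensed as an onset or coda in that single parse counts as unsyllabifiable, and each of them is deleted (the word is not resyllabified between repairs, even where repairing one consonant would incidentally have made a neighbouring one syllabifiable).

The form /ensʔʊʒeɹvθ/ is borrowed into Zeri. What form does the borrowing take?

eʔʊʒe

Syllabifying with onset maximization leaves /n/, /s/, /ɹ/, /v/, /θ/ stranded (no codas are permitted; onsets are limited to one consonant).
Deleting the stranded consonants removes /n/, /s/, /ɹ/, /v/, /θ/.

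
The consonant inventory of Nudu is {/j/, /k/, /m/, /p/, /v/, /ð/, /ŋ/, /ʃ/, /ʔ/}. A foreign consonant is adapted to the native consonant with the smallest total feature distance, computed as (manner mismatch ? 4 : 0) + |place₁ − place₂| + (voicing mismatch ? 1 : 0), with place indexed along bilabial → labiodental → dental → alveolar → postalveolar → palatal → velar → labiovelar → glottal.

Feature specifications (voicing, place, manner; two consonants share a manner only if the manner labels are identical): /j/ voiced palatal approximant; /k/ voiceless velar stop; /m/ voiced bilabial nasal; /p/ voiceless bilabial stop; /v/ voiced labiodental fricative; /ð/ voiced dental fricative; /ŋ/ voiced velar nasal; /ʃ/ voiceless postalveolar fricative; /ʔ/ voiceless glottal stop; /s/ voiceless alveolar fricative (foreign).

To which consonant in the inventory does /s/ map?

ʃ

/ʃ/ is closest: same manner (fricative), place distance 1 (alveolar→postalveolar), same voicing; total 1. Next closest is /ð/ at distance 2.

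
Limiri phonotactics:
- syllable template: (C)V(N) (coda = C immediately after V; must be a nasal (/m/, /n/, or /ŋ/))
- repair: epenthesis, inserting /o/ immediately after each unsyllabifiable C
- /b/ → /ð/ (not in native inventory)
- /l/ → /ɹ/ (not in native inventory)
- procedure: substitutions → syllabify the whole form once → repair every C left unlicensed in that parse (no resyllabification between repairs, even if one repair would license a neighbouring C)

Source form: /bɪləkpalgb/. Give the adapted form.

ðɪɹəkopaɹogoðo

Substitution: /b/ → /ð/, /l/ → /ɹ/, giving /ðɪɹəkpaɹgð/.
Under (C)V(N), the unsyllabifiable consonants are /k/, /ɹ/, /g/, /ð/ (only a nasal (/m/, /n/, or /ŋ/) is licensed in coda position; onsets are limited to one consonant).
Each unlicensed consonant becomes the onset of a new syllable: /k/ → /ko/, /ɹ/ → /ɹo/, /g/ → /go/, /ð/ → /ðo/.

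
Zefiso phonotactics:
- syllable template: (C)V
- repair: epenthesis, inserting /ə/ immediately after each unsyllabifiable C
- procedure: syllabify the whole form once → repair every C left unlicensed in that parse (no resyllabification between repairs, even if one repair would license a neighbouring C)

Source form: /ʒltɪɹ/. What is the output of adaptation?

ʒələtɪɹə

The consonants /ʒ/, /l/, /ɹ/ cannot be parsed into a legal (C)V syllable (no codas are permitted; onsets are limited to one consonant).
Inserting the epenthetic vowel yields /ʒ/ → /ʒə/, /l/ → /lə/, /ɹ/ → /ɹə/.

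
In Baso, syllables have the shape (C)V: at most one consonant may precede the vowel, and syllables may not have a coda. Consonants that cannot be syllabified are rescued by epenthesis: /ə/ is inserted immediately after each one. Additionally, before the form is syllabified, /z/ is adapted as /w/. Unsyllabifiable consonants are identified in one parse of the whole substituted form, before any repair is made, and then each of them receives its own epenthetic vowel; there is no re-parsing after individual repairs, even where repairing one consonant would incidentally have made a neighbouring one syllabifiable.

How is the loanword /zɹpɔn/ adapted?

wəɹəpɔnə

Substitution: /z/ → /w/, giving /wɹpɔn/.
Under (C)V, the unsyllabifiable consonants are /w/, /ɹ/, /n/ (no codas are permitted; onsets are limited to one consonant).
Each unlicensed consonant becomes the onset of a new syllable: /w/ → /wə/, /ɹ/ → /ɹə/, /n/ → /nə/.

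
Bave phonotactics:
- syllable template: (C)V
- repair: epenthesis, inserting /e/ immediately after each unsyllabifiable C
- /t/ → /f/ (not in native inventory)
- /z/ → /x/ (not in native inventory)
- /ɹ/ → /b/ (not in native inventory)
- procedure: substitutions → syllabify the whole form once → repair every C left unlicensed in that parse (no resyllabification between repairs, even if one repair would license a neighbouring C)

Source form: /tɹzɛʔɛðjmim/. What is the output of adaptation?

febexɛʔɛðejemime

Substitution: /t/ → /f/, /ɹ/ → /b/, /z/ → /x/, giving /fbxɛʔɛðjmim/.
Syllabifying with onset maximization leaves /f/, /b/, /ð/, /j/, /m/ stranded (no codas are permitted; onsets are limited to one consonant).
Inserting the epenthetic vowel yields /f/ → /fe/, /b/ → /be/, /ð/ → /ðe/, /j/ → /je/, /m/ → /me/.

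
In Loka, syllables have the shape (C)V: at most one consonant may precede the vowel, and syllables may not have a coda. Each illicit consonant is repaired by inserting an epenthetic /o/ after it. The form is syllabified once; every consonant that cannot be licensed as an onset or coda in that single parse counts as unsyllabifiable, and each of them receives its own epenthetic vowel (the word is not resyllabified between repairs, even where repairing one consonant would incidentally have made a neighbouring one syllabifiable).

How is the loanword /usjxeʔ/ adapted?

Under (C)V, the unsyllabifiable consonants are /s/, /j/, /ʔ/ (no codas are permitted; onsets are limited to one consonant).
Each unlicensed consonant becomes the onset of a new syllable: /s/ → /so/, /j/ → /jo/, /ʔ/ → /ʔo/.

usojoxeʔo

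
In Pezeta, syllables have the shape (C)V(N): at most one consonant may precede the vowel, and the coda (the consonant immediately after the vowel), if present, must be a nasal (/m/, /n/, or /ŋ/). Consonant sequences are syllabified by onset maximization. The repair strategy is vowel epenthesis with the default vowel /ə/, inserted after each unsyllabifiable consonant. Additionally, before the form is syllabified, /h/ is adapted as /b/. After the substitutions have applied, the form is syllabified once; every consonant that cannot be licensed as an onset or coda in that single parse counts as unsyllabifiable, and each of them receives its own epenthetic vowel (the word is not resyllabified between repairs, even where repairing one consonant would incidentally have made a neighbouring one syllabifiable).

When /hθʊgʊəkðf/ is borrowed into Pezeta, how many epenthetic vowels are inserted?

4

After substitution the input is /bθʊgʊəkðf/.
The unsyllabifiable consonants are /b/, /k/, /ð/, /f/; each receives one epenthetic vowel.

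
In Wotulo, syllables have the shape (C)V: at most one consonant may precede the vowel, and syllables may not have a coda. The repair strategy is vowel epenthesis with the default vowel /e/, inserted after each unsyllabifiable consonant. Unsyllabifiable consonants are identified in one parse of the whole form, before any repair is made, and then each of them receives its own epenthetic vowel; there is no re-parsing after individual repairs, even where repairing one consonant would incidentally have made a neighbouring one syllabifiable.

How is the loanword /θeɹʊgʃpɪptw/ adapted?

θeɹʊgeʃepɪpetewe

Under (C)V, the unsyllabifiable consonants are /g/, /ʃ/, /p/, /t/, /w/ (no codas are permitted; onsets are limited to one consonant).
Epenthesis after each stranded consonant: /g/ → /ge/, /ʃ/ → /ʃe/, /p/ → /pe/, /t/ → /te/, /w/ → /we/.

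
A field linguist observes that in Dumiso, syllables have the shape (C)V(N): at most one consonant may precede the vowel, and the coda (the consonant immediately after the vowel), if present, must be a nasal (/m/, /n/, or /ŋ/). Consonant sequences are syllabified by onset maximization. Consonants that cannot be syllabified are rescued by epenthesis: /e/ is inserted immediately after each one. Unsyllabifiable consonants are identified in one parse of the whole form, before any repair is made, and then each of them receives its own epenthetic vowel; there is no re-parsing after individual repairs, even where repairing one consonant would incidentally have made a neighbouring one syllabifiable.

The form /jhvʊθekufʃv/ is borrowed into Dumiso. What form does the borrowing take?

Syllabifying with onset maximization leaves /j/, /h/, /f/, /ʃ/, /v/ stranded (only a nasal (/m/, /n/, or /ŋ/) is licensed in coda position; onsets are limited to one consonant).
Epenthesis after each stranded consonant: /j/ → /je/, /h/ → /he/, /f/ → /fe/, /ʃ/ → /ʃe/, /v/ → /ve/.

jehevʊθekufeʃeve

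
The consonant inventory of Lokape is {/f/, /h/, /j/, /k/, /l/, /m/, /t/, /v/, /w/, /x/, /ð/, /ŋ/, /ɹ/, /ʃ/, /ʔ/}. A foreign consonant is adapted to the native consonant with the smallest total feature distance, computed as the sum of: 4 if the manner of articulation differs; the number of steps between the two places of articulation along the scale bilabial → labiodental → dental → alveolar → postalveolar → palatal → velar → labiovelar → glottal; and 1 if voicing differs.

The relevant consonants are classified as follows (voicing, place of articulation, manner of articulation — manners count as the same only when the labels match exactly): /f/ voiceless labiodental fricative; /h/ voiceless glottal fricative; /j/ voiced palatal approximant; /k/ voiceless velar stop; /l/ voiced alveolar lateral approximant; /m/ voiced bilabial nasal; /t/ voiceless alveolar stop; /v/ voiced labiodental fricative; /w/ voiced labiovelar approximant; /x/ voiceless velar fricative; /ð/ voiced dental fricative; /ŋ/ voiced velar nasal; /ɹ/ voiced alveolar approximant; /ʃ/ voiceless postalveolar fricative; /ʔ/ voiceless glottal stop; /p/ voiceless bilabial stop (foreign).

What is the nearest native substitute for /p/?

t

/t/ is closest: same manner (stop), place distance 3 (bilabial→alveolar), same voicing; total 3. Next closest is /f/ at distance 5.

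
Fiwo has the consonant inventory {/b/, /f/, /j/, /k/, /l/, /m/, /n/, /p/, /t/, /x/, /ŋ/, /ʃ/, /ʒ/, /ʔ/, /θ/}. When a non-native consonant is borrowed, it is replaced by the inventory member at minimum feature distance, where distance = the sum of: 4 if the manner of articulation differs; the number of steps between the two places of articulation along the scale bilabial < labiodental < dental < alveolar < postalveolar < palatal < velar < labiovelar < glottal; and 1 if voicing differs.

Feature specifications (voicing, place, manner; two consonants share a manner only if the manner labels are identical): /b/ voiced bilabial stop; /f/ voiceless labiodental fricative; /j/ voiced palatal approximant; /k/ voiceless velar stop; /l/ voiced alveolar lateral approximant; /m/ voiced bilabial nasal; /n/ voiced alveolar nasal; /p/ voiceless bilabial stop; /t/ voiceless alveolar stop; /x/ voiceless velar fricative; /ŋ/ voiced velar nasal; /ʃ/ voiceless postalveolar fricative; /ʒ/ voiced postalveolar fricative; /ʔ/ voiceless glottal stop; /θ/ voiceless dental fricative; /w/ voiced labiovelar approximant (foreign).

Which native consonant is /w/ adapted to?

j

/j/ is closest: same manner (approximant), place distance 2 (labiovelar→palatal), same voicing; total 2. Next closest is /ŋ/ at distance 5.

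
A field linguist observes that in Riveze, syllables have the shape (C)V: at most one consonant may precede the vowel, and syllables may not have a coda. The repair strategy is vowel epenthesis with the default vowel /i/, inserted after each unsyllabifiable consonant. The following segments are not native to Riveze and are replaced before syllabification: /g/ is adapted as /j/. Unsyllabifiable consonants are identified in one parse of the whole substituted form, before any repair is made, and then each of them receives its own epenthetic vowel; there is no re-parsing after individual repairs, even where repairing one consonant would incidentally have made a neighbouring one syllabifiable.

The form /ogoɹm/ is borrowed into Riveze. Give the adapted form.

Substitution: /g/ → /j/, giving /ojoɹm/.
Syllabifying with onset maximization leaves /ɹ/, /m/ stranded (no codas are permitted; onsets are limited to one consonant).
Each unlicensed consonant becomes the onset of a new syllable: /ɹ/ → /ɹi/, /m/ → /mi/.

ojoɹimi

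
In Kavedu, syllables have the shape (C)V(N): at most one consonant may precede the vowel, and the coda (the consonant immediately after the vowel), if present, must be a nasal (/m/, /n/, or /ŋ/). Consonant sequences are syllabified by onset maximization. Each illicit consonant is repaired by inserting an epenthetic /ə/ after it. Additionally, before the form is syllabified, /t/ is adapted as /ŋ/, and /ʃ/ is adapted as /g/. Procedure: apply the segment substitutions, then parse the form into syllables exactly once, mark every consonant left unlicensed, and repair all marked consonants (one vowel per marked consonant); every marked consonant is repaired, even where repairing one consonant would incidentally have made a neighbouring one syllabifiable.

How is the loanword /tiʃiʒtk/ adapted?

Substitution: /t/ → /ŋ/, /ʃ/ → /g/, giving /ŋigiʒŋk/.
Under (C)V(N), the unsyllabifiable consonants are /ʒ/, /ŋ/, /k/ (only a nasal (/m/, /n/, or /ŋ/) is licensed in coda position; onsets are limited to one consonant).
Epenthesis after each stranded consonant: /ʒ/ → /ʒə/, /ŋ/ → /ŋə/, /k/ → /kə/.

ŋigiʒəŋəkə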